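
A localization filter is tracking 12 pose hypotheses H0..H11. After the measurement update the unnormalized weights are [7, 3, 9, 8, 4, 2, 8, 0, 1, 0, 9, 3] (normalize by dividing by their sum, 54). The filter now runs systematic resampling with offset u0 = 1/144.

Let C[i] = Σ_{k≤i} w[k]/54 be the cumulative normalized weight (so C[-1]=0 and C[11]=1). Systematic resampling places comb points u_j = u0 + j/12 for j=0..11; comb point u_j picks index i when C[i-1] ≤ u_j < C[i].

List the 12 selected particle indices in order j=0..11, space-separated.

C = [7/54, 5/27, 19/54, 1/2, 31/54, 11/18, 41/54, 41/54, 7/9, 7/9, 17/18, 1]
j=0: u_0=1/144 ∈ [0, 7/54) → index 0
j=1: u_1=13/144 ∈ [0, 7/54) → index 0
j=2: u_2=25/144 ∈ [7/54, 5/27) → index 1
j=3: u_3=37/144 ∈ [5/27, 19/54) → index 2
j=4: u_4=49/144 ∈ [5/27, 19/54) → index 2
j=5: u_5=61/144 ∈ [19/54, 1/2) → index 3
j=6: u_6=73/144 ∈ [1/2, 31/54) → index 4
j=7: u_7=85/144 ∈ [31/54, 11/18) → index 5
j=8: u_8=97/144 ∈ [11/18, 41/54) → index 6
j=9: u_9=109/144 ∈ [11/18, 41/54) → index 6
j=10: u_10=121/144 ∈ [7/9, 17/18) → index 10
j=11: u_11=133/144 ∈ [7/9, 17/18) → index 10

0 0 1 2 2 3 4 5 6 6 10 10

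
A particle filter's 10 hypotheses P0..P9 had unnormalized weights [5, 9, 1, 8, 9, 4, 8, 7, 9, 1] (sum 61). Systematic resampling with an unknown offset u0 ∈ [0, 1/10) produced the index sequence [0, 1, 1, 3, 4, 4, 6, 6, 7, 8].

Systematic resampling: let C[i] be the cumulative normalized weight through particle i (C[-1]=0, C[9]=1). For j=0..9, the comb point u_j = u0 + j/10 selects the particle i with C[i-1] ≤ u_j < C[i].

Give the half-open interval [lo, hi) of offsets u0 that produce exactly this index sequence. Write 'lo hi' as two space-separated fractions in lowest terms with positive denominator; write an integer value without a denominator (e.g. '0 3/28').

0 13/610

C = [5/61, 14/61, 15/61, 23/61, 32/61, 36/61, 44/61, 51/61, 60/61, 1]
j=0 picked index 0: u0 ∈ [0, 5/61)
j=1 picked index 1: u0 ∈ [-11/610, 79/610)
j=2 picked index 1: u0 ∈ [-36/305, 9/305)
j=3 picked index 3: u0 ∈ [-33/610, 47/610)
j=4 picked index 4: u0 ∈ [-7/305, 38/305)
j=5 picked index 4: u0 ∈ [-15/122, 3/122)
j=6 picked index 6: u0 ∈ [-3/305, 37/305)
j=7 picked index 6: u0 ∈ [-67/610, 13/610)
j=8 picked index 7: u0 ∈ [-24/305, 11/305)
j=9 picked index 8: u0 ∈ [-39/610, 51/610)
intersection: [0, 13/610)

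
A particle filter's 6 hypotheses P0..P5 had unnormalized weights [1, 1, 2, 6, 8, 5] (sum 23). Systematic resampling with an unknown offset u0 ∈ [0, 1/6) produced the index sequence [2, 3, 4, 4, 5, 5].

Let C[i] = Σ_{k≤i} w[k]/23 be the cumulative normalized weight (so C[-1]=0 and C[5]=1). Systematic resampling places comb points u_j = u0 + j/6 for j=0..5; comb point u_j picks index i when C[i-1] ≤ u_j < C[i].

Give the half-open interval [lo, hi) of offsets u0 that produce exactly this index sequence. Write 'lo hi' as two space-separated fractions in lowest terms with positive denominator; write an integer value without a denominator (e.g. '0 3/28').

8/69 1/6

C = [1/23, 2/23, 4/23, 10/23, 18/23, 1]
j=0 picked index 2: u0 ∈ [2/23, 4/23)
j=1 picked index 3: u0 ∈ [1/138, 37/138)
j=2 picked index 4: u0 ∈ [7/69, 31/69)
j=3 picked index 4: u0 ∈ [-3/46, 13/46)
j=4 picked index 5: u0 ∈ [8/69, 1/3)
j=5 picked index 5: u0 ∈ [-7/138, 1/6)
intersection: [8/69, 1/6)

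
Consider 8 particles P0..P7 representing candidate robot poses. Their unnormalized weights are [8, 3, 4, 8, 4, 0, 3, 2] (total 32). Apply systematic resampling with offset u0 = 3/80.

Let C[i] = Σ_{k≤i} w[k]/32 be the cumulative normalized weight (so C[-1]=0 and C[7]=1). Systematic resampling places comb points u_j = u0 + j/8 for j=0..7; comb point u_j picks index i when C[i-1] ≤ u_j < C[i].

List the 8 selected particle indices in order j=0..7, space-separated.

C = [1/4, 11/32, 15/32, 23/32, 27/32, 27/32, 15/16, 1]
j=0: u_0=3/80 ∈ [0, 1/4) → index 0
j=1: u_1=13/80 ∈ [0, 1/4) → index 0
j=2: u_2=23/80 ∈ [1/4, 11/32) → index 1
j=3: u_3=33/80 ∈ [11/32, 15/32) → index 2
j=4: u_4=43/80 ∈ [15/32, 23/32) → index 3
j=5: u_5=53/80 ∈ [15/32, 23/32) → index 3
j=6: u_6=63/80 ∈ [23/32, 27/32) → index 4
j=7: u_7=73/80 ∈ [27/32, 15/16) → index 6

0 0 1 2 3 3 4 6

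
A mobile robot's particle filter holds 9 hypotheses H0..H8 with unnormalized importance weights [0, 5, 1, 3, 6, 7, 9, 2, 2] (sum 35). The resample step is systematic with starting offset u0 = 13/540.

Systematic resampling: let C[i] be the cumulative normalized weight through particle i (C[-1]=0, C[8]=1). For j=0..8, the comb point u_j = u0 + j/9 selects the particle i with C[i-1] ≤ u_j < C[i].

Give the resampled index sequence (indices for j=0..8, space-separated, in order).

1 1 3 4 5 5 6 6 7

C = [0, 1/7, 6/35, 9/35, 3/7, 22/35, 31/35, 33/35, 1]
j=0: u_0=13/540 ∈ [0, 1/7) → index 1
j=1: u_1=73/540 ∈ [0, 1/7) → index 1
j=2: u_2=133/540 ∈ [6/35, 9/35) → index 3
j=3: u_3=193/540 ∈ [9/35, 3/7) → index 4
j=4: u_4=253/540 ∈ [3/7, 22/35) → index 5
j=5: u_5=313/540 ∈ [3/7, 22/35) → index 5
j=6: u_6=373/540 ∈ [22/35, 31/35) → index 6
j=7: u_7=433/540 ∈ [22/35, 31/35) → index 6
j=8: u_8=493/540 ∈ [31/35, 33/35) → index 7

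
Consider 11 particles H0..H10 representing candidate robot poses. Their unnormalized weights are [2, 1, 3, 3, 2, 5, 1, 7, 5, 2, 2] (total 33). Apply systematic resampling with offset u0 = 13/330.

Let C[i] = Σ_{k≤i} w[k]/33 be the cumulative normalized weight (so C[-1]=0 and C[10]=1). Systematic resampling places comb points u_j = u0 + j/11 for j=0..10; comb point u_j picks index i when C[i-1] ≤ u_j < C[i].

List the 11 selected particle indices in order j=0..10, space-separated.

0 2 3 4 5 6 7 7 8 8 10

C = [2/33, 1/11, 2/11, 3/11, 1/3, 16/33, 17/33, 8/11, 29/33, 31/33, 1]
j=0: u_0=13/330 ∈ [0, 2/33) → index 0
j=1: u_1=43/330 ∈ [1/11, 2/11) → index 2
j=2: u_2=73/330 ∈ [2/11, 3/11) → index 3
j=3: u_3=103/330 ∈ [3/11, 1/3) → index 4
j=4: u_4=133/330 ∈ [1/3, 16/33) → index 5
j=5: u_5=163/330 ∈ [16/33, 17/33) → index 6
j=6: u_6=193/330 ∈ [17/33, 8/11) → index 7
j=7: u_7=223/330 ∈ [17/33, 8/11) → index 7
j=8: u_8=23/30 ∈ [8/11, 29/33) → index 8
j=9: u_9=283/330 ∈ [8/11, 29/33) → index 8
j=10: u_10=313/330 ∈ [31/33, 1) → index 10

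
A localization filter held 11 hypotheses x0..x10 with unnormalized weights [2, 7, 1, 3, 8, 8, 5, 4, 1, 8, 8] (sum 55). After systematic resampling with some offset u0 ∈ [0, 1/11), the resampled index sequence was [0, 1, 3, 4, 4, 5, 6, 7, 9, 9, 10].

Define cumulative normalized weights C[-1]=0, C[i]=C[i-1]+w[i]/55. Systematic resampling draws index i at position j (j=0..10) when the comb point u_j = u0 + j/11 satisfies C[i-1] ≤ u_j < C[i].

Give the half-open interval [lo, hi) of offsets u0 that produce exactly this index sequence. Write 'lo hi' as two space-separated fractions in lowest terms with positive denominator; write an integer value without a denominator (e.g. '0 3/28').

0 1/55

C = [2/55, 9/55, 2/11, 13/55, 21/55, 29/55, 34/55, 38/55, 39/55, 47/55, 1]
j=0 picked index 0: u0 ∈ [0, 2/55)
j=1 picked index 1: u0 ∈ [-3/55, 4/55)
j=2 picked index 3: u0 ∈ [0, 3/55)
j=3 picked index 4: u0 ∈ [-2/55, 6/55)
j=4 picked index 4: u0 ∈ [-7/55, 1/55)
j=5 picked index 5: u0 ∈ [-4/55, 4/55)
j=6 picked index 6: u0 ∈ [-1/55, 4/55)
j=7 picked index 7: u0 ∈ [-1/55, 3/55)
j=8 picked index 9: u0 ∈ [-1/55, 7/55)
j=9 picked index 9: u0 ∈ [-6/55, 2/55)
j=10 picked index 10: u0 ∈ [-3/55, 1/11)
intersection: [0, 1/55)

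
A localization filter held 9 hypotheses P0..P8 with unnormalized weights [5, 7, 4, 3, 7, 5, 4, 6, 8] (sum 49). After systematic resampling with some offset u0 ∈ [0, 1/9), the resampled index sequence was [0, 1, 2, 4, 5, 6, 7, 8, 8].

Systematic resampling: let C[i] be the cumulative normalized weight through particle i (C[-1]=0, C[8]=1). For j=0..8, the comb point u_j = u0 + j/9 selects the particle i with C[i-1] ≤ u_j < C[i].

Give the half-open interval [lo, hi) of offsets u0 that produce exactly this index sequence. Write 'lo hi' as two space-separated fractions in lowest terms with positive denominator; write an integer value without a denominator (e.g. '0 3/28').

38/441 5/49

C = [5/49, 12/49, 16/49, 19/49, 26/49, 31/49, 5/7, 41/49, 1]
j=0 picked index 0: u0 ∈ [0, 5/49)
j=1 picked index 1: u0 ∈ [-4/441, 59/441)
j=2 picked index 2: u0 ∈ [10/441, 46/441)
j=3 picked index 4: u0 ∈ [8/147, 29/147)
j=4 picked index 5: u0 ∈ [38/441, 83/441)
j=5 picked index 6: u0 ∈ [34/441, 10/63)
j=6 picked index 7: u0 ∈ [1/21, 25/147)
j=7 picked index 8: u0 ∈ [26/441, 2/9)
j=8 picked index 8: u0 ∈ [-23/441, 1/9)
intersection: [38/441, 5/49)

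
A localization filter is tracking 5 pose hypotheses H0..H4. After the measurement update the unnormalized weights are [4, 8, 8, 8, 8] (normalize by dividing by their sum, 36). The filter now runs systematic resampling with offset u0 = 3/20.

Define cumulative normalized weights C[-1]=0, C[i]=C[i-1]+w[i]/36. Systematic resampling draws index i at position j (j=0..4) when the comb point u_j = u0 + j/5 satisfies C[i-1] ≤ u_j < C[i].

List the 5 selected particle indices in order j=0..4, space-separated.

1 2 2 3 4

C = [1/9, 1/3, 5/9, 7/9, 1]
j=0: u_0=3/20 ∈ [1/9, 1/3) → index 1
j=1: u_1=7/20 ∈ [1/3, 5/9) → index 2
j=2: u_2=11/20 ∈ [1/3, 5/9) → index 2
j=3: u_3=3/4 ∈ [5/9, 7/9) → index 3
j=4: u_4=19/20 ∈ [7/9, 1) → index 4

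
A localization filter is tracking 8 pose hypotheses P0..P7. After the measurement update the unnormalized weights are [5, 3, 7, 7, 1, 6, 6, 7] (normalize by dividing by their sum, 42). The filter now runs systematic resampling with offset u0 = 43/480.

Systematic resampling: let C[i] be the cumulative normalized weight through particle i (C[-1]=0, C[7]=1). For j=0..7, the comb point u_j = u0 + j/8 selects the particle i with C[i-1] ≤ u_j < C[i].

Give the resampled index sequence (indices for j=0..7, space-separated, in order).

0 2 2 3 5 6 7 7

C = [5/42, 4/21, 5/14, 11/21, 23/42, 29/42, 5/6, 1]
j=0: u_0=43/480 ∈ [0, 5/42) → index 0
j=1: u_1=103/480 ∈ [4/21, 5/14) → index 2
j=2: u_2=163/480 ∈ [4/21, 5/14) → index 2
j=3: u_3=223/480 ∈ [5/14, 11/21) → index 3
j=4: u_4=283/480 ∈ [23/42, 29/42) → index 5
j=5: u_5=343/480 ∈ [29/42, 5/6) → index 6
j=6: u_6=403/480 ∈ [5/6, 1) → index 7
j=7: u_7=463/480 ∈ [5/6, 1) → index 7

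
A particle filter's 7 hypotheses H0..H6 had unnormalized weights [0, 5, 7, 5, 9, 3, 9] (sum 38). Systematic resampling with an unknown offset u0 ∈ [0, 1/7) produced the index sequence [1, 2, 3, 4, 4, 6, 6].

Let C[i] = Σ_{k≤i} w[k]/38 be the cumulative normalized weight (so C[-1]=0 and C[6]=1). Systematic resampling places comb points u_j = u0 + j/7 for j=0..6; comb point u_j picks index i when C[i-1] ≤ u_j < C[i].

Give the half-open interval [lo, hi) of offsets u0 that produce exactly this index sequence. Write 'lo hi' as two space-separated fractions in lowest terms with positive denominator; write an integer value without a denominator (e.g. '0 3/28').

13/266 15/133

C = [0, 5/38, 6/19, 17/38, 13/19, 29/38, 1]
j=0 picked index 1: u0 ∈ [0, 5/38)
j=1 picked index 2: u0 ∈ [-3/266, 23/133)
j=2 picked index 3: u0 ∈ [4/133, 43/266)
j=3 picked index 4: u0 ∈ [5/266, 34/133)
j=4 picked index 4: u0 ∈ [-33/266, 15/133)
j=5 picked index 6: u0 ∈ [13/266, 2/7)
j=6 picked index 6: u0 ∈ [-25/266, 1/7)
intersection: [13/266, 15/133)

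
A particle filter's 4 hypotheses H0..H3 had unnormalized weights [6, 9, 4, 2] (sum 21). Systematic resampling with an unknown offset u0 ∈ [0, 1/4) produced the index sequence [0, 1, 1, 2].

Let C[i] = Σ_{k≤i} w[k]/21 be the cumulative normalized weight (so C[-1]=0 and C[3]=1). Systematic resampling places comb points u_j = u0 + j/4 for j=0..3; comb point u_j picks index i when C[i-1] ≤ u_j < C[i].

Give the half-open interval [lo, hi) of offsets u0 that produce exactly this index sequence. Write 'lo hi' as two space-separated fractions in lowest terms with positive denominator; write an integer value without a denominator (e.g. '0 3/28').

1/28 13/84

C = [2/7, 5/7, 19/21, 1]
j=0 picked index 0: u0 ∈ [0, 2/7)
j=1 picked index 1: u0 ∈ [1/28, 13/28)
j=2 picked index 1: u0 ∈ [-3/14, 3/14)
j=3 picked index 2: u0 ∈ [-1/28, 13/84)
intersection: [1/28, 13/84)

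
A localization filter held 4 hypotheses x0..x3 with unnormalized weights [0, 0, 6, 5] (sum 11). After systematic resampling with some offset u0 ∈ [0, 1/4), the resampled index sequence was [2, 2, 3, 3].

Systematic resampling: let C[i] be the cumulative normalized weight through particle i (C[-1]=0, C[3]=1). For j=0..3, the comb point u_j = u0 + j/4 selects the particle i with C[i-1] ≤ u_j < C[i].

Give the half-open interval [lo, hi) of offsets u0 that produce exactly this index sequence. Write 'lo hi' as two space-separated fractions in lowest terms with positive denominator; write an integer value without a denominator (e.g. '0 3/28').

1/22 1/4

C = [0, 0, 6/11, 1]
j=0 picked index 2: u0 ∈ [0, 6/11)
j=1 picked index 2: u0 ∈ [-1/4, 13/44)
j=2 picked index 3: u0 ∈ [1/22, 1/2)
j=3 picked index 3: u0 ∈ [-9/44, 1/4)
intersection: [1/22, 1/4)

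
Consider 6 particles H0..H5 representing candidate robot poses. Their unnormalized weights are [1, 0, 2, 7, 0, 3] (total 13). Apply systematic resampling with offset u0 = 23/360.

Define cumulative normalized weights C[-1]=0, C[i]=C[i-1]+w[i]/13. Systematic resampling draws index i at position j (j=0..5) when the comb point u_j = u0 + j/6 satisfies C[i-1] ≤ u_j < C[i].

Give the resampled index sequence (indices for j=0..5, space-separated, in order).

0 2 3 3 3 5

C = [1/13, 1/13, 3/13, 10/13, 10/13, 1]
j=0: u_0=23/360 ∈ [0, 1/13) → index 0
j=1: u_1=83/360 ∈ [1/13, 3/13) → index 2
j=2: u_2=143/360 ∈ [3/13, 10/13) → index 3
j=3: u_3=203/360 ∈ [3/13, 10/13) → index 3
j=4: u_4=263/360 ∈ [3/13, 10/13) → index 3
j=5: u_5=323/360 ∈ [10/13, 1) → index 5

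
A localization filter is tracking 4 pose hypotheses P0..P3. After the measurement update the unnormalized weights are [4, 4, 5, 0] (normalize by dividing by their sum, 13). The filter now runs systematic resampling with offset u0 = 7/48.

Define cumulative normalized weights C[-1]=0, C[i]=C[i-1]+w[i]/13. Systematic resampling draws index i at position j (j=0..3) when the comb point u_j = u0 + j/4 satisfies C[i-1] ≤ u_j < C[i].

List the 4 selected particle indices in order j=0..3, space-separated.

C = [4/13, 8/13, 1, 1]
j=0: u_0=7/48 ∈ [0, 4/13) → index 0
j=1: u_1=19/48 ∈ [4/13, 8/13) → index 1
j=2: u_2=31/48 ∈ [8/13, 1) → index 2
j=3: u_3=43/48 ∈ [8/13, 1) → index 2

0 1 2 2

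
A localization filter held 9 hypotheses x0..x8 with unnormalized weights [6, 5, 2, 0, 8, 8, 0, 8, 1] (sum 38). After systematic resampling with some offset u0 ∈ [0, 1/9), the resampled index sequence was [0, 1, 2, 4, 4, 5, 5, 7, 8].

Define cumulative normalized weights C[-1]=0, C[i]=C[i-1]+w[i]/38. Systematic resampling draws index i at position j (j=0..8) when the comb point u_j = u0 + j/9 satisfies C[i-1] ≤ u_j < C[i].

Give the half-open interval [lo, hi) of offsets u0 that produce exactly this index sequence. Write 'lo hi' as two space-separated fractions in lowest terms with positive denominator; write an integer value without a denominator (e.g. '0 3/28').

C = [3/19, 11/38, 13/38, 13/38, 21/38, 29/38, 29/38, 37/38, 1]
j=0 picked index 0: u0 ∈ [0, 3/19)
j=1 picked index 1: u0 ∈ [8/171, 61/342)
j=2 picked index 2: u0 ∈ [23/342, 41/342)
j=3 picked index 4: u0 ∈ [1/114, 25/114)
j=4 picked index 4: u0 ∈ [-35/342, 37/342)
j=5 picked index 5: u0 ∈ [-1/342, 71/342)
j=6 picked index 5: u0 ∈ [-13/114, 11/114)
j=7 picked index 7: u0 ∈ [-5/342, 67/342)
j=8 picked index 8: u0 ∈ [29/342, 1/9)
intersection: [29/342, 11/114)

29/342 11/114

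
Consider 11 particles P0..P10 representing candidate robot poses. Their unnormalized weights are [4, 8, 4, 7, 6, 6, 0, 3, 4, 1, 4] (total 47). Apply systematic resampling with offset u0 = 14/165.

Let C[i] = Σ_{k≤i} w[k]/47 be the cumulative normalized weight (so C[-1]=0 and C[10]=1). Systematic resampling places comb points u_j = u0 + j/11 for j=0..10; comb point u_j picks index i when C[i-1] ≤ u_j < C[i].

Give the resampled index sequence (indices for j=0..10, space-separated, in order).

0 1 2 3 3 4 5 5 8 9 10

C = [4/47, 12/47, 16/47, 23/47, 29/47, 35/47, 35/47, 38/47, 42/47, 43/47, 1]
j=0: u_0=14/165 ∈ [0, 4/47) → index 0
j=1: u_1=29/165 ∈ [4/47, 12/47) → index 1
j=2: u_2=4/15 ∈ [12/47, 16/47) → index 2
j=3: u_3=59/165 ∈ [16/47, 23/47) → index 3
j=4: u_4=74/165 ∈ [16/47, 23/47) → index 3
j=5: u_5=89/165 ∈ [23/47, 29/47) → index 4
j=6: u_6=104/165 ∈ [29/47, 35/47) → index 5
j=7: u_7=119/165 ∈ [29/47, 35/47) → index 5
j=8: u_8=134/165 ∈ [38/47, 42/47) → index 8
j=9: u_9=149/165 ∈ [42/47, 43/47) → index 9
j=10: u_10=164/165 ∈ [43/47, 1) → index 10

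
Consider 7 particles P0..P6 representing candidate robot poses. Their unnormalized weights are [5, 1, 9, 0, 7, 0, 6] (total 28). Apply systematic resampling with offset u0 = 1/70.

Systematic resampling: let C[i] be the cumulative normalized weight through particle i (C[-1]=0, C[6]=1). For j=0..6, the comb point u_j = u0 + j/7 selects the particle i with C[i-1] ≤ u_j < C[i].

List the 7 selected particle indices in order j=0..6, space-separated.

C = [5/28, 3/14, 15/28, 15/28, 11/14, 11/14, 1]
j=0: u_0=1/70 ∈ [0, 5/28) → index 0
j=1: u_1=11/70 ∈ [0, 5/28) → index 0
j=2: u_2=3/10 ∈ [3/14, 15/28) → index 2
j=3: u_3=31/70 ∈ [3/14, 15/28) → index 2
j=4: u_4=41/70 ∈ [15/28, 11/14) → index 4
j=5: u_5=51/70 ∈ [15/28, 11/14) → index 4
j=6: u_6=61/70 ∈ [11/14, 1) → index 6

0 0 2 2 4 4 6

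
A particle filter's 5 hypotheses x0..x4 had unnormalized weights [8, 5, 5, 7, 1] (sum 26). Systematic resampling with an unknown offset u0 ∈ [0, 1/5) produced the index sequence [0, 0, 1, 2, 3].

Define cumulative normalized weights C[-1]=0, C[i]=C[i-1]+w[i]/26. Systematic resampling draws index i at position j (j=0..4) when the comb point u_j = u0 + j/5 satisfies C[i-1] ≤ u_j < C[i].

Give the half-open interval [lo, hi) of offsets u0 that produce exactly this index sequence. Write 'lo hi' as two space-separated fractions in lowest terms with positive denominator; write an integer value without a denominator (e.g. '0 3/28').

0 6/65

C = [4/13, 1/2, 9/13, 25/26, 1]
j=0 picked index 0: u0 ∈ [0, 4/13)
j=1 picked index 0: u0 ∈ [-1/5, 7/65)
j=2 picked index 1: u0 ∈ [-6/65, 1/10)
j=3 picked index 2: u0 ∈ [-1/10, 6/65)
j=4 picked index 3: u0 ∈ [-7/65, 21/130)
intersection: [0, 6/65)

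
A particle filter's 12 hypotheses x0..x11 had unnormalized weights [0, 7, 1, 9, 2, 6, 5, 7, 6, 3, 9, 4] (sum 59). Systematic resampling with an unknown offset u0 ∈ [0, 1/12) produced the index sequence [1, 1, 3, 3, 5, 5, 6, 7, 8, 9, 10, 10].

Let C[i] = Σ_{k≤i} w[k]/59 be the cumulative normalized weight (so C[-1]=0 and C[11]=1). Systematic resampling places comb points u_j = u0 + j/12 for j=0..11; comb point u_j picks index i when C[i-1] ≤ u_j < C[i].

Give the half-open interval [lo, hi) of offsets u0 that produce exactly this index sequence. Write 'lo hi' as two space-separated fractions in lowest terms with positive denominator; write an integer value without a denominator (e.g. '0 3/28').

0 5/708

C = [0, 7/59, 8/59, 17/59, 19/59, 25/59, 30/59, 37/59, 43/59, 46/59, 55/59, 1]
j=0 picked index 1: u0 ∈ [0, 7/59)
j=1 picked index 1: u0 ∈ [-1/12, 25/708)
j=2 picked index 3: u0 ∈ [-11/354, 43/354)
j=3 picked index 3: u0 ∈ [-27/236, 9/236)
j=4 picked index 5: u0 ∈ [-2/177, 16/177)
j=5 picked index 5: u0 ∈ [-67/708, 5/708)
j=6 picked index 6: u0 ∈ [-9/118, 1/118)
j=7 picked index 7: u0 ∈ [-53/708, 31/708)
j=8 picked index 8: u0 ∈ [-7/177, 11/177)
j=9 picked index 9: u0 ∈ [-5/236, 7/236)
j=10 picked index 10: u0 ∈ [-19/354, 35/354)
j=11 picked index 10: u0 ∈ [-97/708, 11/708)
intersection: [0, 5/708)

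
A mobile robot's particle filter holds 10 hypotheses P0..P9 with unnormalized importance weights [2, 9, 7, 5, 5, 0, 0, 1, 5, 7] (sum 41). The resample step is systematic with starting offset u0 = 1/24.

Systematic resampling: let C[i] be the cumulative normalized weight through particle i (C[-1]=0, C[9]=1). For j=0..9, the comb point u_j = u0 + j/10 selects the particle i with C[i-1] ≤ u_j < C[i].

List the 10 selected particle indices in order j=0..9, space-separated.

0 1 1 2 3 3 4 8 9 9

C = [2/41, 11/41, 18/41, 23/41, 28/41, 28/41, 28/41, 29/41, 34/41, 1]
j=0: u_0=1/24 ∈ [0, 2/41) → index 0
j=1: u_1=17/120 ∈ [2/41, 11/41) → index 1
j=2: u_2=29/120 ∈ [2/41, 11/41) → index 1
j=3: u_3=41/120 ∈ [11/41, 18/41) → index 2
j=4: u_4=53/120 ∈ [18/41, 23/41) → index 3
j=5: u_5=13/24 ∈ [18/41, 23/41) → index 3
j=6: u_6=77/120 ∈ [23/41, 28/41) → index 4
j=7: u_7=89/120 ∈ [29/41, 34/41) → index 8
j=8: u_8=101/120 ∈ [34/41, 1) → index 9
j=9: u_9=113/120 ∈ [34/41, 1) → index 9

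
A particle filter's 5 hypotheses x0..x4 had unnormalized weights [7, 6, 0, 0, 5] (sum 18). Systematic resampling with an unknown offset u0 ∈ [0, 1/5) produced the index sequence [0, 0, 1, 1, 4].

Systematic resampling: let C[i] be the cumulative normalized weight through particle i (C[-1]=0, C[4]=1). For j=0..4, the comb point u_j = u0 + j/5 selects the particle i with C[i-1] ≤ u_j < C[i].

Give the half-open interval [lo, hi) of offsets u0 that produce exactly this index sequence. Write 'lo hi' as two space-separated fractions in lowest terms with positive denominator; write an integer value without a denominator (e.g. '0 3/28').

0 11/90

C = [7/18, 13/18, 13/18, 13/18, 1]
j=0 picked index 0: u0 ∈ [0, 7/18)
j=1 picked index 0: u0 ∈ [-1/5, 17/90)
j=2 picked index 1: u0 ∈ [-1/90, 29/90)
j=3 picked index 1: u0 ∈ [-19/90, 11/90)
j=4 picked index 4: u0 ∈ [-7/90, 1/5)
intersection: [0, 11/90)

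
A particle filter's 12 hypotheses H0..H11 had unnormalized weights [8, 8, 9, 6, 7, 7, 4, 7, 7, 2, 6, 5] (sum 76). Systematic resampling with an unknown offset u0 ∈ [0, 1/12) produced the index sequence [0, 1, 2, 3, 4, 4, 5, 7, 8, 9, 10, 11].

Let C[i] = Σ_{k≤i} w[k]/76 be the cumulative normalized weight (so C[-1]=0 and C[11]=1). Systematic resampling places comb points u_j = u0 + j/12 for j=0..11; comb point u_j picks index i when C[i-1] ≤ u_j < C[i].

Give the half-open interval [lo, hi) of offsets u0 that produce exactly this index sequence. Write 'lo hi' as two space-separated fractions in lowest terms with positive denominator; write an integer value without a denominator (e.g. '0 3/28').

3/38 1/12

C = [2/19, 4/19, 25/76, 31/76, 1/2, 45/76, 49/76, 14/19, 63/76, 65/76, 71/76, 1]
j=0 picked index 0: u0 ∈ [0, 2/19)
j=1 picked index 1: u0 ∈ [5/228, 29/228)
j=2 picked index 2: u0 ∈ [5/114, 37/228)
j=3 picked index 3: u0 ∈ [3/38, 3/19)
j=4 picked index 4: u0 ∈ [17/228, 1/6)
j=5 picked index 4: u0 ∈ [-1/114, 1/12)
j=6 picked index 5: u0 ∈ [0, 7/76)
j=7 picked index 7: u0 ∈ [7/114, 35/228)
j=8 picked index 8: u0 ∈ [4/57, 37/228)
j=9 picked index 9: u0 ∈ [3/38, 2/19)
j=10 picked index 10: u0 ∈ [5/228, 23/228)
j=11 picked index 11: u0 ∈ [1/57, 1/12)
intersection: [3/38, 1/12)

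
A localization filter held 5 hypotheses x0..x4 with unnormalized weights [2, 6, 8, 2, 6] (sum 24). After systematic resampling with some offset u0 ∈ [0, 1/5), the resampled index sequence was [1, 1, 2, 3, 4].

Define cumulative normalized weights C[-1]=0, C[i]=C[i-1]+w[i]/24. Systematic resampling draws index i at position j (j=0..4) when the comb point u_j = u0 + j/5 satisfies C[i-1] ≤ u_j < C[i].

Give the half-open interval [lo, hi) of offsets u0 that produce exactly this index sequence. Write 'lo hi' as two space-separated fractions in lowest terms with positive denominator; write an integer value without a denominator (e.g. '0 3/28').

C = [1/12, 1/3, 2/3, 3/4, 1]
j=0 picked index 1: u0 ∈ [1/12, 1/3)
j=1 picked index 1: u0 ∈ [-7/60, 2/15)
j=2 picked index 2: u0 ∈ [-1/15, 4/15)
j=3 picked index 3: u0 ∈ [1/15, 3/20)
j=4 picked index 4: u0 ∈ [-1/20, 1/5)
intersection: [1/12, 2/15)

1/12 2/15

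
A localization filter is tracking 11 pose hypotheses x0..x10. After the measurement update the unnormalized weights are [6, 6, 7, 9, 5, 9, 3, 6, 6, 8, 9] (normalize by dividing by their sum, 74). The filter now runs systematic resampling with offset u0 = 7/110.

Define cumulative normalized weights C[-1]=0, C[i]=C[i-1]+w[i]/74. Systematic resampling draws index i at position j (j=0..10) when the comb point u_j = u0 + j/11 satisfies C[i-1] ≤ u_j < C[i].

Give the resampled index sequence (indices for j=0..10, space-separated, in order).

C = [3/37, 6/37, 19/74, 14/37, 33/74, 21/37, 45/74, 51/74, 57/74, 65/74, 1]
j=0: u_0=7/110 ∈ [0, 3/37) → index 0
j=1: u_1=17/110 ∈ [3/37, 6/37) → index 1
j=2: u_2=27/110 ∈ [6/37, 19/74) → index 2
j=3: u_3=37/110 ∈ [19/74, 14/37) → index 3
j=4: u_4=47/110 ∈ [14/37, 33/74) → index 4
j=5: u_5=57/110 ∈ [33/74, 21/37) → index 5
j=6: u_6=67/110 ∈ [45/74, 51/74) → index 7
j=7: u_7=7/10 ∈ [51/74, 57/74) → index 8
j=8: u_8=87/110 ∈ [57/74, 65/74) → index 9
j=9: u_9=97/110 ∈ [65/74, 1) → index 10
j=10: u_10=107/110 ∈ [65/74, 1) → index 10

0 1 2 3 4 5 7 8 9 10 10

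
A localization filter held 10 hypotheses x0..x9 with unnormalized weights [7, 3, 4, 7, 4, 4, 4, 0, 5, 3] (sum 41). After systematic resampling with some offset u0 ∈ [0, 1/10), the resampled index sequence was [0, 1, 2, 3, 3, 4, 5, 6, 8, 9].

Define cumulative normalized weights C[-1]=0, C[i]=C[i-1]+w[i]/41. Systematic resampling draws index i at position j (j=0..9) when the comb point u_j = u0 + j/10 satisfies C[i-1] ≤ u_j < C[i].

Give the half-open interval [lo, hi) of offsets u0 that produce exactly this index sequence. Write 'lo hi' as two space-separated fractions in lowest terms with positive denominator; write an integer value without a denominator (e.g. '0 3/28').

29/410 1/10

C = [7/41, 10/41, 14/41, 21/41, 25/41, 29/41, 33/41, 33/41, 38/41, 1]
j=0 picked index 0: u0 ∈ [0, 7/41)
j=1 picked index 1: u0 ∈ [29/410, 59/410)
j=2 picked index 2: u0 ∈ [9/205, 29/205)
j=3 picked index 3: u0 ∈ [17/410, 87/410)
j=4 picked index 3: u0 ∈ [-12/205, 23/205)
j=5 picked index 4: u0 ∈ [1/82, 9/82)
j=6 picked index 5: u0 ∈ [2/205, 22/205)
j=7 picked index 6: u0 ∈ [3/410, 43/410)
j=8 picked index 8: u0 ∈ [1/205, 26/205)
j=9 picked index 9: u0 ∈ [11/410, 1/10)
intersection: [29/410, 1/10)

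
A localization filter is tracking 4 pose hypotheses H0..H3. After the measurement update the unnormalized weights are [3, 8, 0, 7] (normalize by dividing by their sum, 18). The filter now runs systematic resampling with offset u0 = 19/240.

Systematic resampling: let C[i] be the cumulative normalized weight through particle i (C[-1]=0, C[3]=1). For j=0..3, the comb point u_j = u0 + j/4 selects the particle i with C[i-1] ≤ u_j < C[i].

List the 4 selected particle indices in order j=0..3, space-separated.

0 1 1 3

C = [1/6, 11/18, 11/18, 1]
j=0: u_0=19/240 ∈ [0, 1/6) → index 0
j=1: u_1=79/240 ∈ [1/6, 11/18) → index 1
j=2: u_2=139/240 ∈ [1/6, 11/18) → index 1
j=3: u_3=199/240 ∈ [11/18, 1) → index 3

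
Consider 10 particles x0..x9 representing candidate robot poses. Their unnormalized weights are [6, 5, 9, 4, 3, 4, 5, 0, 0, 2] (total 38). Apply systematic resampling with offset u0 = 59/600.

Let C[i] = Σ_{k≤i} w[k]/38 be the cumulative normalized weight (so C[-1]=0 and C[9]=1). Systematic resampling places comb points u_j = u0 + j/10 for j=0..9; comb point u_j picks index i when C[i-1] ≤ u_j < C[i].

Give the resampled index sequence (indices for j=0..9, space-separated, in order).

C = [3/19, 11/38, 10/19, 12/19, 27/38, 31/38, 18/19, 18/19, 18/19, 1]
j=0: u_0=59/600 ∈ [0, 3/19) → index 0
j=1: u_1=119/600 ∈ [3/19, 11/38) → index 1
j=2: u_2=179/600 ∈ [11/38, 10/19) → index 2
j=3: u_3=239/600 ∈ [11/38, 10/19) → index 2
j=4: u_4=299/600 ∈ [11/38, 10/19) → index 2
j=5: u_5=359/600 ∈ [10/19, 12/19) → index 3
j=6: u_6=419/600 ∈ [12/19, 27/38) → index 4
j=7: u_7=479/600 ∈ [27/38, 31/38) → index 5
j=8: u_8=539/600 ∈ [31/38, 18/19) → index 6
j=9: u_9=599/600 ∈ [18/19, 1) → index 9

0 1 2 2 2 3 4 5 6 9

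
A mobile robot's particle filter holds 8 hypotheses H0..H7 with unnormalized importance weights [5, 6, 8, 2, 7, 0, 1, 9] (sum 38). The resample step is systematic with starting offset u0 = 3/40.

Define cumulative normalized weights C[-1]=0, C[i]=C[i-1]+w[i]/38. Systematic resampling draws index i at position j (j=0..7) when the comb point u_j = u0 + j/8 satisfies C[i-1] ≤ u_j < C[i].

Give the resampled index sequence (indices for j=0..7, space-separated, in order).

0 1 2 2 4 4 7 7

C = [5/38, 11/38, 1/2, 21/38, 14/19, 14/19, 29/38, 1]
j=0: u_0=3/40 ∈ [0, 5/38) → index 0
j=1: u_1=1/5 ∈ [5/38, 11/38) → index 1
j=2: u_2=13/40 ∈ [11/38, 1/2) → index 2
j=3: u_3=9/20 ∈ [11/38, 1/2) → index 2
j=4: u_4=23/40 ∈ [21/38, 14/19) → index 4
j=5: u_5=7/10 ∈ [21/38, 14/19) → index 4
j=6: u_6=33/40 ∈ [29/38, 1) → index 7
j=7: u_7=19/20 ∈ [29/38, 1) → index 7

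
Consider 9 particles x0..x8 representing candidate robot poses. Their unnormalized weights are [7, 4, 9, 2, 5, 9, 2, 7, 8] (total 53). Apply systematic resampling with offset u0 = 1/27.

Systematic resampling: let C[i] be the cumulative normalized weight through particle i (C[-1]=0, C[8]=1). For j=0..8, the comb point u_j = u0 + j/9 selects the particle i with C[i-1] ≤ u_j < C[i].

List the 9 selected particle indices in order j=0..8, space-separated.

C = [7/53, 11/53, 20/53, 22/53, 27/53, 36/53, 38/53, 45/53, 1]
j=0: u_0=1/27 ∈ [0, 7/53) → index 0
j=1: u_1=4/27 ∈ [7/53, 11/53) → index 1
j=2: u_2=7/27 ∈ [11/53, 20/53) → index 2
j=3: u_3=10/27 ∈ [11/53, 20/53) → index 2
j=4: u_4=13/27 ∈ [22/53, 27/53) → index 4
j=5: u_5=16/27 ∈ [27/53, 36/53) → index 5
j=6: u_6=19/27 ∈ [36/53, 38/53) → index 6
j=7: u_7=22/27 ∈ [38/53, 45/53) → index 7
j=8: u_8=25/27 ∈ [45/53, 1) → index 8

0 1 2 2 4 5 6 7 8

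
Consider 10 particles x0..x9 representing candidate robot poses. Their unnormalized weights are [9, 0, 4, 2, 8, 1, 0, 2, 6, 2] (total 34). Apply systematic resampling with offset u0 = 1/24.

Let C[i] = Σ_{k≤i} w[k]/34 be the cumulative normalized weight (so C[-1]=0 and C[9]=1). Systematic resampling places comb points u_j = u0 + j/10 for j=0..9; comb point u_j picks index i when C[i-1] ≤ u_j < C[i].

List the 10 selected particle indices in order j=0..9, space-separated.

C = [9/34, 9/34, 13/34, 15/34, 23/34, 12/17, 12/17, 13/17, 16/17, 1]
j=0: u_0=1/24 ∈ [0, 9/34) → index 0
j=1: u_1=17/120 ∈ [0, 9/34) → index 0
j=2: u_2=29/120 ∈ [0, 9/34) → index 0
j=3: u_3=41/120 ∈ [9/34, 13/34) → index 2
j=4: u_4=53/120 ∈ [15/34, 23/34) → index 4
j=5: u_5=13/24 ∈ [15/34, 23/34) → index 4
j=6: u_6=77/120 ∈ [15/34, 23/34) → index 4
j=7: u_7=89/120 ∈ [12/17, 13/17) → index 7
j=8: u_8=101/120 ∈ [13/17, 16/17) → index 8
j=9: u_9=113/120 ∈ [16/17, 1) → index 9

0 0 0 2 4 4 4 7 8 9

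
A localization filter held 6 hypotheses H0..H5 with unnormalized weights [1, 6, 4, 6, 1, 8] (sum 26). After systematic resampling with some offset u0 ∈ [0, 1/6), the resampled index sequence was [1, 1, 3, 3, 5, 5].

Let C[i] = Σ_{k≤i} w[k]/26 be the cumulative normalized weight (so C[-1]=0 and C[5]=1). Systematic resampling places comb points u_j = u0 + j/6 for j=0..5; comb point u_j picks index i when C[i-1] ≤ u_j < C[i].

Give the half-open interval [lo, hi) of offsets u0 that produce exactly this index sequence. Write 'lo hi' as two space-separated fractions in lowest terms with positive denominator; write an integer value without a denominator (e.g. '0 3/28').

C = [1/26, 7/26, 11/26, 17/26, 9/13, 1]
j=0 picked index 1: u0 ∈ [1/26, 7/26)
j=1 picked index 1: u0 ∈ [-5/39, 4/39)
j=2 picked index 3: u0 ∈ [7/78, 25/78)
j=3 picked index 3: u0 ∈ [-1/13, 2/13)
j=4 picked index 5: u0 ∈ [1/39, 1/3)
j=5 picked index 5: u0 ∈ [-11/78, 1/6)
intersection: [7/78, 4/39)

7/78 4/39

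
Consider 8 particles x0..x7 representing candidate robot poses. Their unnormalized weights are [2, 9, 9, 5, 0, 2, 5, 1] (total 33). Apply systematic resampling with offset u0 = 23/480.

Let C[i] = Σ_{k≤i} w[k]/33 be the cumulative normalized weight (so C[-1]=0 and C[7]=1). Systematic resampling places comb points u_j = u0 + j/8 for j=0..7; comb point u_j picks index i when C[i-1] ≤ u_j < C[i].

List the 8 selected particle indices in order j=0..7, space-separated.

C = [2/33, 1/3, 20/33, 25/33, 25/33, 9/11, 32/33, 1]
j=0: u_0=23/480 ∈ [0, 2/33) → index 0
j=1: u_1=83/480 ∈ [2/33, 1/3) → index 1
j=2: u_2=143/480 ∈ [2/33, 1/3) → index 1
j=3: u_3=203/480 ∈ [1/3, 20/33) → index 2
j=4: u_4=263/480 ∈ [1/3, 20/33) → index 2
j=5: u_5=323/480 ∈ [20/33, 25/33) → index 3
j=6: u_6=383/480 ∈ [25/33, 9/11) → index 5
j=7: u_7=443/480 ∈ [9/11, 32/33) → index 6

0 1 1 2 2 3 5 6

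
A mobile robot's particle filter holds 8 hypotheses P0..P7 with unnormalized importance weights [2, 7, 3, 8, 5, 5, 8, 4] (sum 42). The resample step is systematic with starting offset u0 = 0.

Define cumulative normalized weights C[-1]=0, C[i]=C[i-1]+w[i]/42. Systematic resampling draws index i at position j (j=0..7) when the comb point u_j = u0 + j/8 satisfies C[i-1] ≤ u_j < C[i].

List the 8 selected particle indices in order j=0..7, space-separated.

C = [1/21, 3/14, 2/7, 10/21, 25/42, 5/7, 19/21, 1]
j=0: u_0=0 ∈ [0, 1/21) → index 0
j=1: u_1=1/8 ∈ [1/21, 3/14) → index 1
j=2: u_2=1/4 ∈ [3/14, 2/7) → index 2
j=3: u_3=3/8 ∈ [2/7, 10/21) → index 3
j=4: u_4=1/2 ∈ [10/21, 25/42) → index 4
j=5: u_5=5/8 ∈ [25/42, 5/7) → index 5
j=6: u_6=3/4 ∈ [5/7, 19/21) → index 6
j=7: u_7=7/8 ∈ [5/7, 19/21) → index 6

0 1 2 3 4 5 6 6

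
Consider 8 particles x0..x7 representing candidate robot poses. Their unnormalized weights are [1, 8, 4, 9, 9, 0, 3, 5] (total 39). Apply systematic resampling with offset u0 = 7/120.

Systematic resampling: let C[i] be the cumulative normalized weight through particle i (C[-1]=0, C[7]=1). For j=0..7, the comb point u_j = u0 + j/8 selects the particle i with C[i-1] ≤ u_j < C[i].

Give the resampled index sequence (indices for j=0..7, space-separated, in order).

C = [1/39, 3/13, 1/3, 22/39, 31/39, 31/39, 34/39, 1]
j=0: u_0=7/120 ∈ [1/39, 3/13) → index 1
j=1: u_1=11/60 ∈ [1/39, 3/13) → index 1
j=2: u_2=37/120 ∈ [3/13, 1/3) → index 2
j=3: u_3=13/30 ∈ [1/3, 22/39) → index 3
j=4: u_4=67/120 ∈ [1/3, 22/39) → index 3
j=5: u_5=41/60 ∈ [22/39, 31/39) → index 4
j=6: u_6=97/120 ∈ [31/39, 34/39) → index 6
j=7: u_7=14/15 ∈ [34/39, 1) → index 7

1 1 2 3 3 4 6 7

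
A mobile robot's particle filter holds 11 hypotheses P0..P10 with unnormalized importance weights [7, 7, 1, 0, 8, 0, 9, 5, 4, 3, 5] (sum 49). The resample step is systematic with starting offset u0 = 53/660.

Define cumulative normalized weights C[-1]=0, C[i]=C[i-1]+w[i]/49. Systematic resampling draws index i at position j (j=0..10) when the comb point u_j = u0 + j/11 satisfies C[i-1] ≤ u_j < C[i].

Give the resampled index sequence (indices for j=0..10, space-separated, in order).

C = [1/7, 2/7, 15/49, 15/49, 23/49, 23/49, 32/49, 37/49, 41/49, 44/49, 1]
j=0: u_0=53/660 ∈ [0, 1/7) → index 0
j=1: u_1=113/660 ∈ [1/7, 2/7) → index 1
j=2: u_2=173/660 ∈ [1/7, 2/7) → index 1
j=3: u_3=233/660 ∈ [15/49, 23/49) → index 4
j=4: u_4=293/660 ∈ [15/49, 23/49) → index 4
j=5: u_5=353/660 ∈ [23/49, 32/49) → index 6
j=6: u_6=413/660 ∈ [23/49, 32/49) → index 6
j=7: u_7=43/60 ∈ [32/49, 37/49) → index 7
j=8: u_8=533/660 ∈ [37/49, 41/49) → index 8
j=9: u_9=593/660 ∈ [44/49, 1) → index 10
j=10: u_10=653/660 ∈ [44/49, 1) → index 10

0 1 1 4 4 6 6 7 8 10 10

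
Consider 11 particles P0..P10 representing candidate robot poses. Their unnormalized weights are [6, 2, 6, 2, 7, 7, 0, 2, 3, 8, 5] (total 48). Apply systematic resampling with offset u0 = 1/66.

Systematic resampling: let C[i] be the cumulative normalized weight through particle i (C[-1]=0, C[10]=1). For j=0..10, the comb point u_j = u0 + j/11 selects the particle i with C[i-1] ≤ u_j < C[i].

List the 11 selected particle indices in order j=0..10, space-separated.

0 0 2 2 4 4 5 7 9 9 10

C = [1/8, 1/6, 7/24, 1/3, 23/48, 5/8, 5/8, 2/3, 35/48, 43/48, 1]
j=0: u_0=1/66 ∈ [0, 1/8) → index 0
j=1: u_1=7/66 ∈ [0, 1/8) → index 0
j=2: u_2=13/66 ∈ [1/6, 7/24) → index 2
j=3: u_3=19/66 ∈ [1/6, 7/24) → index 2
j=4: u_4=25/66 ∈ [1/3, 23/48) → index 4
j=5: u_5=31/66 ∈ [1/3, 23/48) → index 4
j=6: u_6=37/66 ∈ [23/48, 5/8) → index 5
j=7: u_7=43/66 ∈ [5/8, 2/3) → index 7
j=8: u_8=49/66 ∈ [35/48, 43/48) → index 9
j=9: u_9=5/6 ∈ [35/48, 43/48) → index 9
j=10: u_10=61/66 ∈ [43/48, 1) → index 10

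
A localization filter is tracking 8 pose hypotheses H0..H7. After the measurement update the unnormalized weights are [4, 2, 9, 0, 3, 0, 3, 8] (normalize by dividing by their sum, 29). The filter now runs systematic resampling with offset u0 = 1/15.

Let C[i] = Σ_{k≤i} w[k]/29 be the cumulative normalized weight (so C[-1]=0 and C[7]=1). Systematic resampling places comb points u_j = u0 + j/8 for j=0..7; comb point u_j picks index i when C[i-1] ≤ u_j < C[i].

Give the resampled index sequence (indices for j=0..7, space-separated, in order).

0 1 2 2 4 6 7 7

C = [4/29, 6/29, 15/29, 15/29, 18/29, 18/29, 21/29, 1]
j=0: u_0=1/15 ∈ [0, 4/29) → index 0
j=1: u_1=23/120 ∈ [4/29, 6/29) → index 1
j=2: u_2=19/60 ∈ [6/29, 15/29) → index 2
j=3: u_3=53/120 ∈ [6/29, 15/29) → index 2
j=4: u_4=17/30 ∈ [15/29, 18/29) → index 4
j=5: u_5=83/120 ∈ [18/29, 21/29) → index 6
j=6: u_6=49/60 ∈ [21/29, 1) → index 7
j=7: u_7=113/120 ∈ [21/29, 1) → index 7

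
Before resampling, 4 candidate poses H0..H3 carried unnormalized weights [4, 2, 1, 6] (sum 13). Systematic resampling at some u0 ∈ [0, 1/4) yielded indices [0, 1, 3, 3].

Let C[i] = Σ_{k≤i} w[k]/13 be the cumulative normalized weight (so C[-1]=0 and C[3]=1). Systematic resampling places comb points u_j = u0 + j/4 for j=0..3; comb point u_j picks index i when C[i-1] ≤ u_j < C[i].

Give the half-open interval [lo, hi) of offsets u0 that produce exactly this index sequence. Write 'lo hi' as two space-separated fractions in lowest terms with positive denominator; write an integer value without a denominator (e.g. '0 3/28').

3/52 11/52

C = [4/13, 6/13, 7/13, 1]
j=0 picked index 0: u0 ∈ [0, 4/13)
j=1 picked index 1: u0 ∈ [3/52, 11/52)
j=2 picked index 3: u0 ∈ [1/26, 1/2)
j=3 picked index 3: u0 ∈ [-11/52, 1/4)
intersection: [3/52, 11/52)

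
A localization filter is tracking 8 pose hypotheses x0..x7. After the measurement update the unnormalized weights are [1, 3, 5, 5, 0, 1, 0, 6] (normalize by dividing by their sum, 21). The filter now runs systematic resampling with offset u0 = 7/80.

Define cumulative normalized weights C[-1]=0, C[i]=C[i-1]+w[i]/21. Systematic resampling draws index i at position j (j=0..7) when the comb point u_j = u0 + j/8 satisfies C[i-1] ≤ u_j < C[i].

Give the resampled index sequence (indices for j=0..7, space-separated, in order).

1 2 2 3 3 5 7 7

C = [1/21, 4/21, 3/7, 2/3, 2/3, 5/7, 5/7, 1]
j=0: u_0=7/80 ∈ [1/21, 4/21) → index 1
j=1: u_1=17/80 ∈ [4/21, 3/7) → index 2
j=2: u_2=27/80 ∈ [4/21, 3/7) → index 2
j=3: u_3=37/80 ∈ [3/7, 2/3) → index 3
j=4: u_4=47/80 ∈ [3/7, 2/3) → index 3
j=5: u_5=57/80 ∈ [2/3, 5/7) → index 5
j=6: u_6=67/80 ∈ [5/7, 1) → index 7
j=7: u_7=77/80 ∈ [5/7, 1) → index 7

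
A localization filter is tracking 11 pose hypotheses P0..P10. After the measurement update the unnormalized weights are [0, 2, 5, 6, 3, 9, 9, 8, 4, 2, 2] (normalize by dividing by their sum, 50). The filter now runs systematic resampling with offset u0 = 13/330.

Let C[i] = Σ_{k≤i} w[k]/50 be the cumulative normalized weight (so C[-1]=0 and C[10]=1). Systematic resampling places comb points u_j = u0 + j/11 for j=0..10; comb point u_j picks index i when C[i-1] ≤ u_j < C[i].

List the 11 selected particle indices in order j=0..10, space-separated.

1 2 3 4 5 5 6 6 7 8 9

C = [0, 1/25, 7/50, 13/50, 8/25, 1/2, 17/25, 21/25, 23/25, 24/25, 1]
j=0: u_0=13/330 ∈ [0, 1/25) → index 1
j=1: u_1=43/330 ∈ [1/25, 7/50) → index 2
j=2: u_2=73/330 ∈ [7/50, 13/50) → index 3
j=3: u_3=103/330 ∈ [13/50, 8/25) → index 4
j=4: u_4=133/330 ∈ [8/25, 1/2) → index 5
j=5: u_5=163/330 ∈ [8/25, 1/2) → index 5
j=6: u_6=193/330 ∈ [1/2, 17/25) → index 6
j=7: u_7=223/330 ∈ [1/2, 17/25) → index 6
j=8: u_8=23/30 ∈ [17/25, 21/25) → index 7
j=9: u_9=283/330 ∈ [21/25, 23/25) → index 8
j=10: u_10=313/330 ∈ [23/25, 24/25) → index 9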